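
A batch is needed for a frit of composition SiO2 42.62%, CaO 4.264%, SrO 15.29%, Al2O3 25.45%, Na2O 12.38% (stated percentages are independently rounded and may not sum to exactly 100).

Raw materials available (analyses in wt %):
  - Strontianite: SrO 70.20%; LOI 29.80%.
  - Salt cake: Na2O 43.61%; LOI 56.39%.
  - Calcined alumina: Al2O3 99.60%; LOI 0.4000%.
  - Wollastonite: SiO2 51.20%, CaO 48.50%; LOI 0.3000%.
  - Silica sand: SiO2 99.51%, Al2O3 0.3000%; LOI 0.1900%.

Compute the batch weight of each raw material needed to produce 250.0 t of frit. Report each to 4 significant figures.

Batch per 250.0 t frit:
  Strontianite: 54.45 t
  Salt cake: 70.97 t
  Calcined alumina: 63.59 t
  Wollastonite: 21.98 t
  Silica sand: 95.77 t
Total batch = 306.8 t; LOI loss = 56.75 t; yield = 81.50%

Each numeric step runs at full precision at every stage; the intermediate values are displayed rounded off to 4 significant digits as written; each reported value receives exactly one rounding. Derived quantities (five oxide percentages, yield, net glass mass, totals, ignition loss) are carried using the weight values at 250.0 t of glass at full precision, as they appear in problem or answer.
Oxide-by-oxide targets in 250.0 t frit:
  SiO2: 42.62% × 250.0 = 106.6 t
  CaO: 4.264% × 250.0 = 10.66 t
  SrO: 15.29% × 250.0 = 38.22 t
  Al2O3: 25.45% × 250.0 = 63.62 t
  Na2O: 12.38% × 250.0 = 30.95 t
Balance tally, oxide-wise, per the reported batch figures, per the basis as stated (oxide sums agree with the targets up to rounding of the answer):
  SiO2: 21.98·0.5120 + 95.77·0.9951 = 106.6 t (target 106.6 t)
  CaO: 21.98·0.4850 = 10.66 t (target 10.66 t)
  SrO: 54.45·0.7020 = 38.22 t (target 38.22 t)
  Al2O3: 63.59·0.9960 + 95.77·0.003000 = 63.62 t (target 63.62 t)
  Na2O: 70.97·0.4361 = 30.95 t (target 30.95 t)
Mass balance on the glass: whole batch net of LOI = 250.0 t (the targets, summed, come to 250.0 t; against the stated basis, 250.0 t — deltas are rounding alone).
Total batch = Σ batch = 306.8 t; the LOI term Σ batch·LOI equals 56.75 t; the yield ratio, glass ÷ batch: 81.50%.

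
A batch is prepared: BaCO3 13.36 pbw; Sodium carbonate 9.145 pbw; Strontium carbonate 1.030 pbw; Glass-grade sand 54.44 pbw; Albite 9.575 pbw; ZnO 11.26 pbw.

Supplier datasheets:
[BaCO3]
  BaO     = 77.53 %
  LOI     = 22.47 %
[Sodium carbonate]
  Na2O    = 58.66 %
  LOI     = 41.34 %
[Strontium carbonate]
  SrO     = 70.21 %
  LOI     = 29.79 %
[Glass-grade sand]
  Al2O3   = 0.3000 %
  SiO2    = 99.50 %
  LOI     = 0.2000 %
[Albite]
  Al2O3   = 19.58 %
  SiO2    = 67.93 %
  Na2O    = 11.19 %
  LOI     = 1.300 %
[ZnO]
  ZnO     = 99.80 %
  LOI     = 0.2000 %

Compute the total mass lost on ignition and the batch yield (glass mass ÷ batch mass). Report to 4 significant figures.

LOI loss = 7.345 pbw; glass = 91.46 pbw; yield = 92.57%

All internal work carries full precision at all times; mid-chain values appear (rounded to four significant figures) alongside each step. Every reported number takes just one rounding. All derived quantities are recomputed at exact precision (the six compositions, net glass mass, the yield, LOI, the totals) using the weight values per 91.46 pbw of glass precisely as stated by either problem or answer.
Each material's LOI contribution:
  BaCO3: 13.36 × 0.2247 = 3.002 pbw
  Sodium carbonate: 9.145 × 0.4134 = 3.781 pbw
  Strontium carbonate: 1.030 × 0.2979 = 0.3068 pbw
  Glass-grade sand: 54.44 × 0.002000 = 0.1089 pbw
  Albite: 9.575 × 0.01300 = 0.1245 pbw
  ZnO: 11.26 × 0.002000 = 0.02252 pbw
Total LOI = 7.345 pbw
Glass = batch − LOI = 98.81 − 7.345 = 91.46 pbw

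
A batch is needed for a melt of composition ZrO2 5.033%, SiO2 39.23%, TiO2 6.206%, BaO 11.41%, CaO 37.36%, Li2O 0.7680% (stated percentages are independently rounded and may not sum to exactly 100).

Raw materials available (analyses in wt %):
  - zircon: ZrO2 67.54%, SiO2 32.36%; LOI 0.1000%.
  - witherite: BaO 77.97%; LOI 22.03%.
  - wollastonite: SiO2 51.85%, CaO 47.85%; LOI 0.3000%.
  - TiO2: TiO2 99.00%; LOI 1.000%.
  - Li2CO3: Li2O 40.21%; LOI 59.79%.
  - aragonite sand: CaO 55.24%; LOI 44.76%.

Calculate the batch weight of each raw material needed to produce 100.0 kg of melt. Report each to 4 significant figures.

Batch per 100.0 kg melt:
  zircon: 7.452 kg
  witherite: 14.63 kg
  wollastonite: 71.01 kg
  TiO2: 6.269 kg
  Li2CO3: 1.910 kg
  aragonite sand: 6.122 kg
Total batch = 107.4 kg; LOI loss = 7.388 kg; yield = 93.12%

Every computation runs at exact precision through every step — in-progress results are shown (rounded to 4 significant figures) alongside each step. Every reported value takes a single rounding; derived quantities are re-derived at full precision (glass mass, yield, the totals, LOI, the six compositions) starting from the weights for 100.0 kg of glass, as given in problem or answer.
The oxide mass targets at 100.0 kg melt:
  ZrO2: 5.033% × 100.0 = 5.033 kg
  SiO2: 39.23% × 100.0 = 39.23 kg
  TiO2: 6.206% × 100.0 = 6.206 kg
  BaO: 11.41% × 100.0 = 11.41 kg
  CaO: 37.36% × 100.0 = 37.36 kg
  Li2O: 0.7680% × 100.0 = 0.7680 kg
Checking each oxide sum on the weights just shown, on the stated basis (summed amounts equal target values net of answer rounding effects):
  ZrO2: 7.452·0.6754 = 5.033 kg (target 5.033 kg)
  SiO2: 7.452·0.3236 + 71.01·0.5185 = 39.23 kg (target 39.23 kg)
  TiO2: 6.269·0.9900 = 6.206 kg (target 6.206 kg)
  BaO: 14.63·0.7797 = 11.41 kg (target 11.41 kg)
  CaO: 71.01·0.4785 + 6.122·0.5524 = 37.36 kg (target 37.36 kg)
  Li2O: 1.910·0.4021 = 0.7680 kg (target 0.7680 kg)
Mass balance on the glass: the batch minus its LOI: 100.0 kg (the targets, summed, come to 100.0 kg; against the stated basis, 100.0 kg — rounding explains the deltas).
Adding the batch up: Σ batch = 107.4 kg; ignition loss, Σ(batch × LOI) = 7.388 kg; yield, glass over the total, = 93.12%.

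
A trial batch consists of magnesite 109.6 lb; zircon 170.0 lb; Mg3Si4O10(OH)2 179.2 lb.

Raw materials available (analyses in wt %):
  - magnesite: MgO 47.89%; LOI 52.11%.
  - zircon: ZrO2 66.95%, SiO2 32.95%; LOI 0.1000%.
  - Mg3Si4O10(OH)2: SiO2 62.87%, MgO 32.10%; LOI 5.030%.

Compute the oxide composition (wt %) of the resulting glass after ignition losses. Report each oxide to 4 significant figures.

All arithmetic keeps full float precision in all steps — the intermediate values appear rounded to 4 significant figures at each printed step. Each reported value receives exactly one rounding; all derived quantities are rebuilt at full float precision (the yield, the three compositions, LOI, glass mass, totals) from the weighed amounts on 392.5 lb of glass as quoted within either problem or answer.
Per-oxide mass from batch:
  ZrO2: 170.0·0.6695 = 113.8 lb
  SiO2: 170.0·0.3295 + 179.2·0.6287 = 168.7 lb
  MgO: 109.6·0.4789 + 179.2·0.3210 = 110.0 lb
LOI: 109.6·0.5211 + 170.0·0.001000 + 179.2·0.05030 = 66.30 lb
Glass = total batch minus LOI = 458.8 − 66.30 = 392.5 lb (= Σ oxide masses)
oxide / glass × 100 gives the wt %

Glass mass = 392.5 lb (batch 458.8 − LOI 66.30).
Composition: ZrO2 29.00%, SiO2 42.97%, MgO 28.03%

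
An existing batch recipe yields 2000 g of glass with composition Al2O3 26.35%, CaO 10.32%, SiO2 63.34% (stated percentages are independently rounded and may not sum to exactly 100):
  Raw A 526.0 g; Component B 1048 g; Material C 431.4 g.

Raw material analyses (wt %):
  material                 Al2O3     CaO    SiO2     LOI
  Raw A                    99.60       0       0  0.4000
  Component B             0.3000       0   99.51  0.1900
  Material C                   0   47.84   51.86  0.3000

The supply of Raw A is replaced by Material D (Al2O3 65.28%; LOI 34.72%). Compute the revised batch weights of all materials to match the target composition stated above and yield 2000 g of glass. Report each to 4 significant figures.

Revised batch per 2000 g glass:
  Material D: 802.5 g
  Component B: 1048 g
  Material C: 431.4 g
Total batch = 2282 g; LOI loss = 281.9 g

Working values are rounded to four significant figures when displayed — all internal work carries full precision all the way through — a single rounding finalizes every reported value. All derived quantities (LOI, the totals, the three compositions, net glass mass, the yield) are re-derived starting from the weights at 2000 g of glass in exact precision as set out in the question or the answer.
Target masses of each oxide per 2000 g glass:
  Al2O3: 26.35% × 2000 = 527.0 g
  CaO: 10.32% × 2000 = 206.4 g
  SiO2: 63.34% × 2000 = 1267 g
Mass-balance tally per oxide with the batch weights as given, relative to the basis at hand (oxide sums agree with the targets up to rounding of the answer):
  Al2O3: 802.5·0.6528 + 1048·0.003000 = 527.0 g (target 527.0 g)
  CaO: 431.4·0.4784 = 206.4 g (target 206.4 g)
  SiO2: 1048·0.9951 + 431.4·0.5186 = 1267 g (target 1267 g)
Glass-mass sanity pass: batch total minus LOI = 2000 g (the Σ of target masses is 2000 g; with the basis standing at 2000 g — rounding explains the deltas).
Adding the batch up: Σ batch = 2282 g; the LOI term Σ batch·LOI equals 281.9 g; yield, glass over the total, = 87.65%.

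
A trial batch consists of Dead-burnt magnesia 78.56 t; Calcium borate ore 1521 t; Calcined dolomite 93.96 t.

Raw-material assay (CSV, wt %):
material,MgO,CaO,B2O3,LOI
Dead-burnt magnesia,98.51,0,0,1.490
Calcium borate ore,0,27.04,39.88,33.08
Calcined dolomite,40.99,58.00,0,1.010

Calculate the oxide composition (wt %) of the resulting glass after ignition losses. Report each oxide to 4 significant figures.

Values along the way appear rounded to four significant figures across the worked steps — all arithmetic keeps exact precision through the solve — each reported result is rounded just once — all derived quantities (LOI, three oxide percentages, net glass mass, yield, the totals) are recomputed starting from the weights per 1188 t of glass in exact precision exactly as shown in the problem or the answer.
Oxide-by-oxide delivered mass:
  MgO: 78.56·0.9851 + 93.96·0.4099 = 115.9 t
  CaO: 1521·0.2704 + 93.96·0.5800 = 465.8 t
  B2O3: 1521·0.3988 = 606.6 t
LOI: 78.56·0.01490 + 1521·0.3308 + 93.96·0.01010 = 505.3 t
Resulting glass, batch − LOI: 1694 − 505.3 = 1188 t (matching Σ of the oxides)
oxide / glass × 100 gives the wt %

Glass mass = 1188 t (batch 1694 − LOI 505.3).
Composition: MgO 9.754%, CaO 39.20%, B2O3 51.05%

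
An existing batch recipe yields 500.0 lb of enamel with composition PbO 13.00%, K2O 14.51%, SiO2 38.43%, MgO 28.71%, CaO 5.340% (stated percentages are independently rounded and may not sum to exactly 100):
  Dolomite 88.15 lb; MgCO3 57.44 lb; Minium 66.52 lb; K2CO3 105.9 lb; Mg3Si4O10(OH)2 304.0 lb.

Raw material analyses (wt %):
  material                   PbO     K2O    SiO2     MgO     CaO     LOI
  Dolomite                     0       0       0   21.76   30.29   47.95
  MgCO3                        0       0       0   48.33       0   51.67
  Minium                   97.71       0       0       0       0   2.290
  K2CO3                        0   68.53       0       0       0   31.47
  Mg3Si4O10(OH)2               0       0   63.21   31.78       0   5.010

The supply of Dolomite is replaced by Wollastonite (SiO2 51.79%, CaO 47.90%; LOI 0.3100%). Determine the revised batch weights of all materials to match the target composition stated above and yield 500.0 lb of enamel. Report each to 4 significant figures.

Values along the way are shown, rounded to four significant digits, as written — exact precision is carried in all steps; every reported value carries a single rounding — all derived quantities (totals, five oxide percentages, net glass mass, ignition loss, the yield) are computed at full float precision from the weighed amounts on 500.0 lb of glass as given in either problem or answer.
Target oxide masses per 500.0 lb enamel:
  PbO: 13.00% × 500.0 = 65.00 lb
  K2O: 14.51% × 500.0 = 72.55 lb
  SiO2: 38.43% × 500.0 = 192.2 lb
  MgO: 28.71% × 500.0 = 143.6 lb
  CaO: 5.340% × 500.0 = 26.70 lb
Sums-versus-targets review from the weights as reported, on the stated basis (delivered sums recover each target up to rounding of the answer):
  PbO: 66.52·0.9771 = 65.00 lb (target 65.00 lb)
  K2O: 105.9·0.6853 = 72.57 lb (target 72.55 lb)
  SiO2: 55.74·0.5179 + 258.3·0.6321 = 192.1 lb (target 192.2 lb)
  MgO: 127.2·0.4833 + 258.3·0.3178 = 143.6 lb (target 143.6 lb)
  CaO: 55.74·0.4790 = 26.70 lb (target 26.70 lb)
Glass mass check: batch Σ − ignition loss = 500.0 lb (targets for the oxides total 500.0 lb; stated basis 500.0 lb — rounding explains the deltas).
Batch total: Σ batch = 613.7 lb; LOI removed, Σ of batch·LOI: 113.7 lb; glass ÷ batch gives a yield of 81.47%.

Revised batch per 500.0 lb enamel:
  Wollastonite: 55.74 lb
  MgCO3: 127.2 lb
  Minium: 66.52 lb
  K2CO3: 105.9 lb
  Mg3Si4O10(OH)2: 258.3 lb
Total batch = 613.7 lb; LOI loss = 113.7 lb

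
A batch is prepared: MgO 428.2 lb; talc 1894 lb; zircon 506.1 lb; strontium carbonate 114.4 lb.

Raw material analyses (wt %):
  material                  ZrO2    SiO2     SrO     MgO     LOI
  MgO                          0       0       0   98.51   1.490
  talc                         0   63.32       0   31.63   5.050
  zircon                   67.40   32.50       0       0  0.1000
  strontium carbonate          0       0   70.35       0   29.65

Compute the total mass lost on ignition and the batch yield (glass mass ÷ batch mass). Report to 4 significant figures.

Mid-chain values are shown rounded to 4 significant digits alongside each step; the working math holds full float precision at every stage — each reported value is rounded exactly once. All derived quantities (totals, glass mass, LOI, the yield, four oxide percentages) are computed at exact precision from the batch weights on 2806 lb of glass as given in question or answer.
LOI of each material in turn:
  MgO: 428.2 × 0.01490 = 6.380 lb
  talc: 1894 × 0.05050 = 95.65 lb
  zircon: 506.1 × 0.001000 = 0.5061 lb
  strontium carbonate: 114.4 × 0.2965 = 33.92 lb
Total LOI = 136.5 lb
Glass = batch − LOI = 2943 − 136.5 = 2806 lb

LOI loss = 136.5 lb; glass = 2806 lb; yield = 95.36%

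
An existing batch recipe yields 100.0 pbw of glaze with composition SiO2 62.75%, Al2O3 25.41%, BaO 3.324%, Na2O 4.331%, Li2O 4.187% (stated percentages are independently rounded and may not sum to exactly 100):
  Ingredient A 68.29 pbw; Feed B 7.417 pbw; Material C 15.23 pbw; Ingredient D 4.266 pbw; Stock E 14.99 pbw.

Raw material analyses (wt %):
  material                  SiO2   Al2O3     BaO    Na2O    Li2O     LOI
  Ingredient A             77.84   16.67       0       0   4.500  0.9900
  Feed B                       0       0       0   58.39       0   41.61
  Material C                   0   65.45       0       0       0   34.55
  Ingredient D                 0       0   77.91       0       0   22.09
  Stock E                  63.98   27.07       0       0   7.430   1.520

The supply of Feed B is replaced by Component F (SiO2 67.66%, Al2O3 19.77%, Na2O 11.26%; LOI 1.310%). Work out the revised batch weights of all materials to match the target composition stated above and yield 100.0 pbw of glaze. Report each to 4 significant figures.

The whole derivation runs at exact precision end to end; working values appear, with 4-significant-digit rounding, in the printout — each reported figure carries a single rounding; derived quantities are recomputed at exact precision (five oxide percentages, net glass mass, LOI, totals, the yield) using the weight values for 100.0 pbw of glass, as they appear in the problem or answer text.
Per-oxide target masses for 100.0 pbw glaze:
  SiO2: 62.75% × 100.0 = 62.75 pbw
  Al2O3: 25.41% × 100.0 = 25.41 pbw
  BaO: 3.324% × 100.0 = 3.324 pbw
  Na2O: 4.331% × 100.0 = 4.331 pbw
  Li2O: 4.187% × 100.0 = 4.187 pbw
Mass-balance tally per oxide per the reported batch figures, on the stated basis (delivered sums recover each target exact up to rounding of places):
  SiO2: 1.717·0.7784 + 38.46·0.6766 + 55.31·0.6398 = 62.75 pbw (target 62.75 pbw)
  Al2O3: 1.717·0.1667 + 38.46·0.1977 + 3.891·0.6545 + 55.31·0.2707 = 25.41 pbw (target 25.41 pbw)
  BaO: 4.266·0.7791 = 3.324 pbw (target 3.324 pbw)
  Na2O: 38.46·0.1126 = 4.331 pbw (target 4.331 pbw)
  Li2O: 1.717·0.04500 + 55.31·0.07430 = 4.187 pbw (target 4.187 pbw)
Glass-mass closure: batch total minus LOI = 100.0 pbw (targets for the oxides total 100.0 pbw; basis as stated: 100.0 pbw — rounding explains the deltas).
Adding the batch up: Σ batch = 103.6 pbw; LOI removed, Σ of batch·LOI: 3.648 pbw; yield = glass ÷ total batch = 96.48%.

Revised batch per 100.0 pbw glaze:
  Ingredient A: 1.717 pbw
  Component F: 38.46 pbw
  Material C: 3.891 pbw
  Ingredient D: 4.266 pbw
  Stock E: 55.31 pbw
Total batch = 103.6 pbw; LOI loss = 3.648 pbw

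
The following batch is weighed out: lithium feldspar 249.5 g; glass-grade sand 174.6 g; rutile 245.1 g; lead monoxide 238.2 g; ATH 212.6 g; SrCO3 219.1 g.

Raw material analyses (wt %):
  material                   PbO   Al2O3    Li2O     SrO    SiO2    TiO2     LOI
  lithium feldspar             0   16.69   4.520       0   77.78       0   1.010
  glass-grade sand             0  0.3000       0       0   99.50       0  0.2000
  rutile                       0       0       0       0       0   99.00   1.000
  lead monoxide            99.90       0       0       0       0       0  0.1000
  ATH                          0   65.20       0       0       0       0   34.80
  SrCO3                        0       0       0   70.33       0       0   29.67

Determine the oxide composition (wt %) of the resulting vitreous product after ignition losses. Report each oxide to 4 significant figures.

Glass mass = 1195 g (batch 1339 − LOI 144.6).
Composition: PbO 19.92%, Al2O3 15.13%, Li2O 0.9441%, SrO 12.90%, SiO2 30.79%, TiO2 20.31%

Working values appear rounded to four significant digits in the printout; full float precision is carried at all times. Every reported number is rounded a single time; derived quantities, including yield, ignition loss, the totals, glass mass, the six compositions, are computed starting from the weights per 1195 g of glass at full precision, as written in the problem or the answer.
Mass of each oxide from the mix:
  PbO: 238.2·0.9990 = 238.0 g
  Al2O3: 249.5·0.1669 + 174.6·0.003000 + 212.6·0.6520 = 180.8 g
  Li2O: 249.5·0.04520 = 11.28 g
  SrO: 219.1·0.7033 = 154.1 g
  SiO2: 249.5·0.7778 + 174.6·0.9950 = 367.8 g
  TiO2: 245.1·0.9900 = 242.6 g
LOI: 249.5·0.01010 + 174.6·0.002000 + 245.1·0.01000 + 238.2·0.001000 + 212.6·0.3480 + 219.1·0.2967 = 144.6 g
The glass mass, total less LOI, = 1339 − 144.6 = 1195 g (= Σ oxide masses)
percent by weight: oxide/glass ×100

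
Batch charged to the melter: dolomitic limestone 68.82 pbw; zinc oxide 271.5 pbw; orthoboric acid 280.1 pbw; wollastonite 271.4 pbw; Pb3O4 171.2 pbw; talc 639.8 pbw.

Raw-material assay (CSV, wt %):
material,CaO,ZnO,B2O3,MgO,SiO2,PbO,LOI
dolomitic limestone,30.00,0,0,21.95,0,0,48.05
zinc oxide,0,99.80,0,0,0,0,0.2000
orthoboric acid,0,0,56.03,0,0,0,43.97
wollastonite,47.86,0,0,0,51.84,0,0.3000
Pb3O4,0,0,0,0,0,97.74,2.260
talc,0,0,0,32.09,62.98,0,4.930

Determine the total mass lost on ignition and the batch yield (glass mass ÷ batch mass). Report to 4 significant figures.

LOI loss = 193.0 pbw; glass = 1510 pbw; yield = 88.67%

Mid-chain values appear rounded to 4 significant figures in the working — exact precision is carried all the way through — each reported figure is rounded just once. Derived quantities (LOI, glass mass, six oxide percentages, the yield, totals) are carried starting from the weights on 1510 pbw of glass at full precision, exactly as shown in the question or the answer.
Ignition loss by material:
  dolomitic limestone: 68.82 × 0.4805 = 33.07 pbw
  zinc oxide: 271.5 × 0.002000 = 0.5430 pbw
  orthoboric acid: 280.1 × 0.4397 = 123.2 pbw
  wollastonite: 271.4 × 0.003000 = 0.8142 pbw
  Pb3O4: 171.2 × 0.02260 = 3.869 pbw
  talc: 639.8 × 0.04930 = 31.54 pbw
Total LOI = 193.0 pbw
Glass = batch − LOI = 1703 − 193.0 = 1510 pbw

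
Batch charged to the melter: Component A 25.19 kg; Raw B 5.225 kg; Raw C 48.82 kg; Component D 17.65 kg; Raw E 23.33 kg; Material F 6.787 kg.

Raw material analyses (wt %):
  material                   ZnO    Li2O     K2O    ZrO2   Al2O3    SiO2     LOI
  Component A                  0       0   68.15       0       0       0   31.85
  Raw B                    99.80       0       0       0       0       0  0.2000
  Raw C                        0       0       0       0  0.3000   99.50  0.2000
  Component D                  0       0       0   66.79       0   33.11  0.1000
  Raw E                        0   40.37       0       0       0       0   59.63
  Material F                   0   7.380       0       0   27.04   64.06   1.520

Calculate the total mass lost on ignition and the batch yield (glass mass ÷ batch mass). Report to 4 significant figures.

LOI loss = 22.16 kg; glass = 104.8 kg; yield = 82.55%

The working math maintains exact precision from start to finish — in-progress results are printed (rounded to four significant figures) at each printed step; every reported number takes exactly one rounding. Derived quantities are re-derived at full float precision (ignition loss, yield, totals, six oxide percentages, glass mass) starting from the weights on 104.8 kg of glass, as written in the problem or the answer.
Per-material ignition loss:
  Component A: 25.19 × 0.3185 = 8.023 kg
  Raw B: 5.225 × 0.002000 = 0.01045 kg
  Raw C: 48.82 × 0.002000 = 0.09764 kg
  Component D: 17.65 × 0.001000 = 0.01765 kg
  Raw E: 23.33 × 0.5963 = 13.91 kg
  Material F: 6.787 × 0.01520 = 0.1032 kg
Total LOI = 22.16 kg
Glass = batch − LOI = 127.0 − 22.16 = 104.8 kg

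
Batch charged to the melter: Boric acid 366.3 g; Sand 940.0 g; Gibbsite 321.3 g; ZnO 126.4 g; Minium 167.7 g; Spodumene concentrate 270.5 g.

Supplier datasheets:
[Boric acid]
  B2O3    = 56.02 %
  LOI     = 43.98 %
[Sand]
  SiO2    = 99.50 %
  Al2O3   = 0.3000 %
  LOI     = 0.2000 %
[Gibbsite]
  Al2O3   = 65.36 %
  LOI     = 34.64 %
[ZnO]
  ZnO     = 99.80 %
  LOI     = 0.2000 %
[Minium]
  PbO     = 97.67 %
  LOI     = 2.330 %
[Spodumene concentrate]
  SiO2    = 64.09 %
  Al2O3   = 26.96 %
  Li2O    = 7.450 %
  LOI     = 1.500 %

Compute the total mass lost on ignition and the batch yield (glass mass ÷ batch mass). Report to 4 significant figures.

LOI loss = 282.5 g; glass = 1910 g; yield = 87.11%

Intermediates are shown rounded to 4 significant figures when written out; the working math maintains exact precision at all times — each reported value is rounded a single time — the derived quantities, including ignition loss, totals, the yield, six oxide percentages, glass mass, are computed from the weighed amounts for 1910 g of glass in exact precision exactly as shown in the question or the answer.
Each material's LOI contribution:
  Boric acid: 366.3 × 0.4398 = 161.1 g
  Sand: 940.0 × 0.002000 = 1.880 g
  Gibbsite: 321.3 × 0.3464 = 111.3 g
  ZnO: 126.4 × 0.002000 = 0.2528 g
  Minium: 167.7 × 0.02330 = 3.907 g
  Spodumene concentrate: 270.5 × 0.01500 = 4.058 g
Total LOI = 282.5 g
Glass = batch − LOI = 2192 − 282.5 = 1910 g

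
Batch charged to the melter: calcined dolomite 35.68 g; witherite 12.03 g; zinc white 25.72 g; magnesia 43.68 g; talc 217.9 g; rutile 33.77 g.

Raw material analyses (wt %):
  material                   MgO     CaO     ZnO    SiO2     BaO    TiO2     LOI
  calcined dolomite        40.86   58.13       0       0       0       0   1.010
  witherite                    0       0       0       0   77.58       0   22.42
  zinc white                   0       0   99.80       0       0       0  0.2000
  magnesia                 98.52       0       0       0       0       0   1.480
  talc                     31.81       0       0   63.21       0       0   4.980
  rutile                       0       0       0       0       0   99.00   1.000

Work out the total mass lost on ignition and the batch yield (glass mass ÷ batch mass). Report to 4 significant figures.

All arithmetic runs at full float precision at each step — intermediates are shown with 4-significant-digit rounding alongside each step — each reported number is rounded once only — the derived quantities are rebuilt in full float precision (the totals, net glass mass, LOI, the six compositions, the yield) from the batch weights for 353.8 g of glass, as quoted within the question or the answer.
Ignition loss by material:
  calcined dolomite: 35.68 × 0.01010 = 0.3604 g
  witherite: 12.03 × 0.2242 = 2.697 g
  zinc white: 25.72 × 0.002000 = 0.05144 g
  magnesia: 43.68 × 0.01480 = 0.6465 g
  talc: 217.9 × 0.04980 = 10.85 g
  rutile: 33.77 × 0.01000 = 0.3377 g
Total LOI = 14.94 g
Glass = batch − LOI = 368.8 − 14.94 = 353.8 g

LOI loss = 14.94 g; glass = 353.8 g; yield = 95.95%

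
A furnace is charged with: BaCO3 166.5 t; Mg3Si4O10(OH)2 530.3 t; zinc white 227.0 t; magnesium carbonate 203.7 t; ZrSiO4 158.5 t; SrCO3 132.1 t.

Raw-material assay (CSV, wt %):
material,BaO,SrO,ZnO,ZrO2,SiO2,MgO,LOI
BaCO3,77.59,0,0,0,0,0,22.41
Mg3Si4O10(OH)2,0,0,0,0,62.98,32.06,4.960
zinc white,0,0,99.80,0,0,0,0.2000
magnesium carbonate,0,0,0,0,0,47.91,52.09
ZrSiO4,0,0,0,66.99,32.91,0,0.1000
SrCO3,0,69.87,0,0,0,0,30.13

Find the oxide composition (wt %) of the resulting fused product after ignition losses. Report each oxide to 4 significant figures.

Glass mass = 1208 t (batch 1418 − LOI 210.1).
Composition: BaO 10.69%, SrO 7.641%, ZnO 18.75%, ZrO2 8.790%, SiO2 31.97%, MgO 22.15%

All arithmetic holds full float precision through every step — working values are displayed, rounded to four significant figures, on the page; each reported number takes exactly one rounding — derived quantities (the totals, six oxide percentages, LOI, the yield, glass mass) are computed from the weighed amounts for 1208 t of glass at full precision precisely as stated by the problem or the answer.
What the batch supplies per oxide:
  BaO: 166.5·0.7759 = 129.2 t
  SrO: 132.1·0.6987 = 92.30 t
  ZnO: 227.0·0.9980 = 226.5 t
  ZrO2: 158.5·0.6699 = 106.2 t
  SiO2: 530.3·0.6298 + 158.5·0.3291 = 386.1 t
  MgO: 530.3·0.3206 + 203.7·0.4791 = 267.6 t
LOI: 166.5·0.2241 + 530.3·0.04960 + 227.0·0.002000 + 203.7·0.5209 + 158.5·0.001000 + 132.1·0.3013 = 210.1 t
Net of LOI, the glass mass = 1418 − 210.1 = 1208 t (equal to the oxide-mass sum)
percent share: oxide ÷ glass, ×100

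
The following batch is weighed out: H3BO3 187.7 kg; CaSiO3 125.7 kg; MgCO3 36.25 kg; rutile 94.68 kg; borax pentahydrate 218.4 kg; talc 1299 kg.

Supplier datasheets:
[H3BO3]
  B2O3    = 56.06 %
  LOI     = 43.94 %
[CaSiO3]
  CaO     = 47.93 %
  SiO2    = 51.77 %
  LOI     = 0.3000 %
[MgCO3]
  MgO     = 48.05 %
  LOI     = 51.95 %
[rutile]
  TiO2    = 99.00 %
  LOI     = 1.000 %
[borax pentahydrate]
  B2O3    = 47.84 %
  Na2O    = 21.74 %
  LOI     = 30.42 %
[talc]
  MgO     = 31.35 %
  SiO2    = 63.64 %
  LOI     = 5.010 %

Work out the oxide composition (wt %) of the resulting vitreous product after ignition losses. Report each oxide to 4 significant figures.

Intermediates appear, rounded to four significant digits, when written out; exact precision is carried at each step. Every reported figure is rounded only once. All derived quantities are computed in full float precision (totals, LOI, six oxide percentages, the yield, net glass mass) from the batch weights on 1728 kg of glass, as set out in either problem or answer.
Delivered oxide masses:
  MgO: 36.25·0.4805 + 1299·0.3135 = 424.7 kg
  CaO: 125.7·0.4793 = 60.25 kg
  B2O3: 187.7·0.5606 + 218.4·0.4784 = 209.7 kg
  Na2O: 218.4·0.2174 = 47.48 kg
  SiO2: 125.7·0.5177 + 1299·0.6364 = 891.8 kg
  TiO2: 94.68·0.9900 = 93.73 kg
LOI: 187.7·0.4394 + 125.7·0.003000 + 36.25·0.5195 + 94.68·0.01000 + 218.4·0.3042 + 1299·0.05010 = 234.1 kg
Glass mass = batch − LOI = 1962 − 234.1 = 1728 kg (consistent with Σ oxide mass)
oxide / glass × 100 gives the wt %

Glass mass = 1728 kg (batch 1962 − LOI 234.1).
Composition: MgO 24.58%, CaO 3.487%, B2O3 12.14%, Na2O 2.748%, SiO2 51.62%, TiO2 5.426%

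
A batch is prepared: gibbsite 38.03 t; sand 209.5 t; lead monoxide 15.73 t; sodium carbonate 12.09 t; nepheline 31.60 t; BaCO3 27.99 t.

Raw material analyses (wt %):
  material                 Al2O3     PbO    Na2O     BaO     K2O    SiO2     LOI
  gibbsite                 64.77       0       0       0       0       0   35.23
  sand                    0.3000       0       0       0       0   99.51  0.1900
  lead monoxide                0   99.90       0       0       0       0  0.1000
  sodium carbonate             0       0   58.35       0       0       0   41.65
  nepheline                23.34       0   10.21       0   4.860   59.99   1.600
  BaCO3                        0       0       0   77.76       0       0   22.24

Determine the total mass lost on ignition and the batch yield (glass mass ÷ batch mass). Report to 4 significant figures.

LOI loss = 25.58 t; glass = 309.4 t; yield = 92.36%

Full float precision is carried in every operation — the intermediate values are printed (rounded to 4 significant figures) in the working; a single rounding yields every reported value. The derived quantities (totals, net glass mass, the yield, ignition loss, six oxide percentages) are re-derived from the batch weights for 309.4 t of glass in exact precision as given in the question or the answer.
Loss on ignition, line by line:
  gibbsite: 38.03 × 0.3523 = 13.40 t
  sand: 209.5 × 0.001900 = 0.3981 t
  lead monoxide: 15.73 × 0.001000 = 0.01573 t
  sodium carbonate: 12.09 × 0.4165 = 5.035 t
  nepheline: 31.60 × 0.01600 = 0.5056 t
  BaCO3: 27.99 × 0.2224 = 6.225 t
Total LOI = 25.58 t
Glass = batch − LOI = 334.9 − 25.58 = 309.4 t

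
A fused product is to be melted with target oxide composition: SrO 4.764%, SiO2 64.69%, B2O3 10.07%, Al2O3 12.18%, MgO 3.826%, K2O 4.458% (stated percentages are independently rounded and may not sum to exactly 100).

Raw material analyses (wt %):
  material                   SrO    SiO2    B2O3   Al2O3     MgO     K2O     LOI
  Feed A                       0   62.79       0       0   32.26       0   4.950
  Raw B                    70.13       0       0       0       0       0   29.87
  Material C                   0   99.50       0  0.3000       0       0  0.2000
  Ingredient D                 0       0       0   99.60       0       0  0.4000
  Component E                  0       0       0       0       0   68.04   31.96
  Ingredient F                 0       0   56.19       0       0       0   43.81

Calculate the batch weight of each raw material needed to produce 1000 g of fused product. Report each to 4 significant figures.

Batch per 1000 g fused product:
  Feed A: 118.6 g
  Raw B: 67.93 g
  Material C: 575.3 g
  Ingredient D: 120.6 g
  Component E: 65.52 g
  Ingredient F: 179.2 g
Total batch = 1127 g; LOI loss = 127.2 g; yield = 88.71%

All internal work keeps exact precision end to end; the intermediate values appear, rounded to 4 significant figures, between the steps — each reported result is rounded just once; all derived quantities, which include yield, the totals, ignition loss, glass mass, six oxide percentages, are recomputed in exact precision, precisely as stated by question or answer, using the weight values for 1000 g of glass.
Target oxide masses per 1000 g fused product:
  SrO: 4.764% × 1000 = 47.64 g
  SiO2: 64.69% × 1000 = 646.9 g
  B2O3: 10.07% × 1000 = 100.7 g
  Al2O3: 12.18% × 1000 = 121.8 g
  MgO: 3.826% × 1000 = 38.26 g
  K2O: 4.458% × 1000 = 44.58 g
Per-oxide balance check from the weights as reported, per the basis as stated (sum by sum, the targets are met within answer rounding):
  SrO: 67.93·0.7013 = 47.64 g (target 47.64 g)
  SiO2: 118.6·0.6279 + 575.3·0.9950 = 646.9 g (target 646.9 g)
  B2O3: 179.2·0.5619 = 100.7 g (target 100.7 g)
  Al2O3: 575.3·0.003000 + 120.6·0.9960 = 121.8 g (target 121.8 g)
  MgO: 118.6·0.3226 = 38.26 g (target 38.26 g)
  K2O: 65.52·0.6804 = 44.58 g (target 44.58 g)
The glass-mass cross-check: total batch − LOI = 999.9 g (per-oxide target masses sum to 999.9 g; versus the stated basis of 1000 g — gaps are rounding artifacts).
Total batch = Σ batch = 1127 g; the LOI term Σ batch·LOI equals 127.2 g; glass ÷ batch gives a yield of 88.71%.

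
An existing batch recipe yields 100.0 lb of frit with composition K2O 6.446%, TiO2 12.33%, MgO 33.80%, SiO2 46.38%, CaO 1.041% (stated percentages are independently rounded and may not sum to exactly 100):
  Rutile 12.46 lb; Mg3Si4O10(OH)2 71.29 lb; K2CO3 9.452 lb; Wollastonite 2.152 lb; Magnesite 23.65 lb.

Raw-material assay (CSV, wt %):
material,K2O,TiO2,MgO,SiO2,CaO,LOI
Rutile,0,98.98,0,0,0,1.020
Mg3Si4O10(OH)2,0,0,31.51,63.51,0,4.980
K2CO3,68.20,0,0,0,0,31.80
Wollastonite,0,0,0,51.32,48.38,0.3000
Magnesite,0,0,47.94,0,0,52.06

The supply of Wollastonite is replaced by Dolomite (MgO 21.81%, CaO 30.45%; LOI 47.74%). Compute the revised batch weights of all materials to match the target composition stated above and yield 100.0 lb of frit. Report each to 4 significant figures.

Revised batch per 100.0 lb frit:
  Rutile: 12.46 lb
  Mg3Si4O10(OH)2: 73.03 lb
  K2CO3: 9.452 lb
  Dolomite: 3.419 lb
  Magnesite: 20.95 lb
Total batch = 119.3 lb; LOI loss = 19.31 lb

Full precision is held from start to finish. Values along the way are shown (rounded to 4 significant digits) when written out. Every reported value includes exactly one rounding; derived quantities, which include the totals, the five compositions, net glass mass, the yield, LOI, are carried at full precision, exactly as printed in problem or answer, using the weight values at 100.0 lb of glass.
Oxide mass targets, per 100.0 lb frit:
  K2O: 6.446% × 100.0 = 6.446 lb
  TiO2: 12.33% × 100.0 = 12.33 lb
  MgO: 33.80% × 100.0 = 33.80 lb
  SiO2: 46.38% × 100.0 = 46.38 lb
  CaO: 1.041% × 100.0 = 1.041 lb
Mass-balance tally per oxide working from each reported weight, relative to the basis at hand (every target is met by its sum exact up to rounding of places):
  K2O: 9.452·0.6820 = 6.446 lb (target 6.446 lb)
  TiO2: 12.46·0.9898 = 12.33 lb (target 12.33 lb)
  MgO: 73.03·0.3151 + 3.419·0.2181 + 20.95·0.4794 = 33.80 lb (target 33.80 lb)
  SiO2: 73.03·0.6351 = 46.38 lb (target 46.38 lb)
  CaO: 3.419·0.3045 = 1.041 lb (target 1.041 lb)
Glass-mass sanity pass: batch Σ − ignition loss = 100.0 lb (targets for the oxides total 100.0 lb; basis as stated: 100.0 lb — deltas are rounding alone).
Batch total: Σ batch = 119.3 lb; loss to ignition Σ batch·LOI = 19.31 lb; yield = glass ÷ total batch = 83.82%.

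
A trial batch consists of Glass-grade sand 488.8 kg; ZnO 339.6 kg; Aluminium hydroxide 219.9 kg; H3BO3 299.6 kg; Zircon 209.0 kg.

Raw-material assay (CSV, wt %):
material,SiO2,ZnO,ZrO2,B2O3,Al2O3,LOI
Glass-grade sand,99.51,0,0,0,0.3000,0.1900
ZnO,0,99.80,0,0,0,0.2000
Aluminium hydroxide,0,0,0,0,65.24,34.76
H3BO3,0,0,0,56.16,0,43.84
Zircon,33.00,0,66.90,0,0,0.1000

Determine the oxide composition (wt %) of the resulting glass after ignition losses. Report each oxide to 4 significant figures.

Glass mass = 1347 kg (batch 1557 − LOI 209.6).
Composition: SiO2 41.22%, ZnO 25.16%, ZrO2 10.38%, B2O3 12.49%, Al2O3 10.76%

All internal work maintains exact precision throughout; mid-chain values appear (rounded to 4 significant digits) alongside each step; every reported value is rounded only once — derived quantities, which include the five compositions, the totals, net glass mass, LOI, the yield, are recomputed at full precision, as set out in question or answer, using the weight values on 1347 kg of glass.
What the batch supplies per oxide:
  SiO2: 488.8·0.9951 + 209.0·0.3300 = 555.4 kg
  ZnO: 339.6·0.9980 = 338.9 kg
  ZrO2: 209.0·0.6690 = 139.8 kg
  B2O3: 299.6·0.5616 = 168.3 kg
  Al2O3: 488.8·0.003000 + 219.9·0.6524 = 144.9 kg
LOI: 488.8·0.001900 + 339.6·0.002000 + 219.9·0.3476 + 299.6·0.4384 + 209.0·0.001000 = 209.6 kg
Glass = total batch minus LOI = 1557 − 209.6 = 1347 kg (= the summed oxide contributions)
wt % = 100 × oxide mass / glass mass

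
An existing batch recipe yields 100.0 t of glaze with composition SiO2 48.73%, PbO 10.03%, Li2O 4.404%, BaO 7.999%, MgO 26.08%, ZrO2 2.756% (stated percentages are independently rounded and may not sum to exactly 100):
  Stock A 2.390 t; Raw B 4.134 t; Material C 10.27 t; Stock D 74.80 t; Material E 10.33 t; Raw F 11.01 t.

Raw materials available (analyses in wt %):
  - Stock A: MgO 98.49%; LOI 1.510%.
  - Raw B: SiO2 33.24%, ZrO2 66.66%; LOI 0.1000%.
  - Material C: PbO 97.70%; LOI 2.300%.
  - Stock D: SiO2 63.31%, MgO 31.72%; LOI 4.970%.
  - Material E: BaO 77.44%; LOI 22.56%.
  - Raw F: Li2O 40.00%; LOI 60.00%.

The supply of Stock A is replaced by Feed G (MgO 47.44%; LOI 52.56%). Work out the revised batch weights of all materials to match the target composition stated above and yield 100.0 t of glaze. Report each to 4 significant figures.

Revised batch per 100.0 t glaze:
  Feed G: 4.961 t
  Raw B: 4.134 t
  Material C: 10.27 t
  Stock D: 74.80 t
  Material E: 10.33 t
  Raw F: 11.01 t
Total batch = 115.5 t; LOI loss = 15.50 t

Mid-chain values are printed, with 4-significant-figure rounding, when written out; each numeric step maintains full float precision at every stage. Every reported value takes a single rounding — all derived quantities (yield, the totals, six oxide percentages, net glass mass, LOI) are re-derived starting from the weights on 100.0 t of glass in full precision, as written in problem or answer.
The oxide mass targets at 100.0 t glaze:
  SiO2: 48.73% × 100.0 = 48.73 t
  PbO: 10.03% × 100.0 = 10.03 t
  Li2O: 4.404% × 100.0 = 4.404 t
  BaO: 7.999% × 100.0 = 7.999 t
  MgO: 26.08% × 100.0 = 26.08 t
  ZrO2: 2.756% × 100.0 = 2.756 t
Oxide-by-oxide audit with the batch weights as given, at the basis given (sums match the target masses inside rounding margins):
  SiO2: 4.134·0.3324 + 74.80·0.6331 = 48.73 t (target 48.73 t)
  PbO: 10.27·0.9770 = 10.03 t (target 10.03 t)
  Li2O: 11.01·0.4000 = 4.404 t (target 4.404 t)
  BaO: 10.33·0.7744 = 8.000 t (target 7.999 t)
  MgO: 4.961·0.4744 + 74.80·0.3172 = 26.08 t (target 26.08 t)
  ZrO2: 4.134·0.6666 = 2.756 t (target 2.756 t)
Auditing the glass mass value: total charge less LOI = 100.0 t (summing oxide targets gives 100.0 t; basis as stated: 100.0 t — a pure rounding effect).
Adding the batch up: Σ batch = 115.5 t; Σ batch·LOI gives LOI loss = 15.50 t; as yield: glass ÷ batch → 86.58%.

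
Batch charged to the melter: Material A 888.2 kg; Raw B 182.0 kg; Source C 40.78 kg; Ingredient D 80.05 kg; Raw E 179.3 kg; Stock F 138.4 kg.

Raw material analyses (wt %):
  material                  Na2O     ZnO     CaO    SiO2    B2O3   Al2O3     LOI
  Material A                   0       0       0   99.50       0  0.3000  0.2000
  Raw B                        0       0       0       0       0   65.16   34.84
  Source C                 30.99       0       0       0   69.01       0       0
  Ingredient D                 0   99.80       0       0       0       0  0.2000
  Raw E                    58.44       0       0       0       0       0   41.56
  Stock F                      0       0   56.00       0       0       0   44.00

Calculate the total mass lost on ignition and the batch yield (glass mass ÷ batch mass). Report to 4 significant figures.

Intermediates are shown, rounded to 4 significant figures, within the worked lines. All internal work carries full precision throughout — exactly one rounding goes into every reported figure — the derived quantities, including LOI, net glass mass, the six compositions, totals, the yield, are rebuilt starting from the weights for 1308 kg of glass in full precision, as they appear in the problem or answer text.
Material-by-material LOI:
  Material A: 888.2 × 0.002000 = 1.776 kg
  Raw B: 182.0 × 0.3484 = 63.41 kg
  Source C: 40.78 × 0 = 0 kg
  Ingredient D: 80.05 × 0.002000 = 0.1601 kg
  Raw E: 179.3 × 0.4156 = 74.52 kg
  Stock F: 138.4 × 0.4400 = 60.90 kg
Total LOI = 200.8 kg
Glass = batch − LOI = 1509 − 200.8 = 1308 kg

LOI loss = 200.8 kg; glass = 1308 kg; yield = 86.69%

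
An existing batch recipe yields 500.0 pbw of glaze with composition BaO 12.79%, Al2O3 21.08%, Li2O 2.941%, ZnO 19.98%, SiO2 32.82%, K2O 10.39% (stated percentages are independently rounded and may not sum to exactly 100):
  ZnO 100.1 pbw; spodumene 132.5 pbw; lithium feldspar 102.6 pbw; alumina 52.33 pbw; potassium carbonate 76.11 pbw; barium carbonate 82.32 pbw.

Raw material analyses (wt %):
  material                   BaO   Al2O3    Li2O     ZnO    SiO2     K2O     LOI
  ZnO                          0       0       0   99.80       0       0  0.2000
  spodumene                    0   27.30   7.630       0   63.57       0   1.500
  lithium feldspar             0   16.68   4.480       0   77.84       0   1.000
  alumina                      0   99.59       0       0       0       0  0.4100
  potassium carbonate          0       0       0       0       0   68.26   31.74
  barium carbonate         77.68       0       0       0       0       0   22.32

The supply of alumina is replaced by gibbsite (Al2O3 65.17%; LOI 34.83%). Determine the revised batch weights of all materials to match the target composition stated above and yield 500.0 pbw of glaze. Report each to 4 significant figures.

All internal work holds exact precision from first step to last; mid-chain values are shown with 4-significant-digit rounding as written; exactly one rounding lands on every reported value — derived quantities (the yield, ignition loss, the six compositions, net glass mass, the totals) are computed at full precision using the weight values per 500.0 pbw of glass, precisely as stated by question or answer.
Target masses of each oxide per 500.0 pbw glaze:
  BaO: 12.79% × 500.0 = 63.95 pbw
  Al2O3: 21.08% × 500.0 = 105.4 pbw
  Li2O: 2.941% × 500.0 = 14.70 pbw
  ZnO: 19.98% × 500.0 = 99.90 pbw
  SiO2: 32.82% × 500.0 = 164.1 pbw
  K2O: 10.39% × 500.0 = 51.95 pbw
Sums-versus-targets review on the weights just shown, on the stated basis (oxide sums agree with the targets net of answer rounding effects):
  BaO: 82.32·0.7768 = 63.95 pbw (target 63.95 pbw)
  Al2O3: 132.5·0.2730 + 102.6·0.1668 + 79.97·0.6517 = 105.4 pbw (target 105.4 pbw)
  Li2O: 132.5·0.07630 + 102.6·0.04480 = 14.71 pbw (target 14.70 pbw)
  ZnO: 100.1·0.9980 = 99.90 pbw (target 99.90 pbw)
  SiO2: 132.5·0.6357 + 102.6·0.7784 = 164.1 pbw (target 164.1 pbw)
  K2O: 76.11·0.6826 = 51.95 pbw (target 51.95 pbw)
Auditing the glass mass value: whole batch net of LOI = 500.0 pbw (the Σ of target masses is 500.0 pbw; stated basis 500.0 pbw — deltas are rounding alone).
Adding the batch up: Σ batch = 573.6 pbw; Σ batch·LOI gives LOI loss = 73.60 pbw; as yield: glass ÷ batch → 87.17%.

Revised batch per 500.0 pbw glaze:
  ZnO: 100.1 pbw
  spodumene: 132.5 pbw
  lithium feldspar: 102.6 pbw
  gibbsite: 79.97 pbw
  potassium carbonate: 76.11 pbw
  barium carbonate: 82.32 pbw
Total batch = 573.6 pbw; LOI loss = 73.60 pbw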